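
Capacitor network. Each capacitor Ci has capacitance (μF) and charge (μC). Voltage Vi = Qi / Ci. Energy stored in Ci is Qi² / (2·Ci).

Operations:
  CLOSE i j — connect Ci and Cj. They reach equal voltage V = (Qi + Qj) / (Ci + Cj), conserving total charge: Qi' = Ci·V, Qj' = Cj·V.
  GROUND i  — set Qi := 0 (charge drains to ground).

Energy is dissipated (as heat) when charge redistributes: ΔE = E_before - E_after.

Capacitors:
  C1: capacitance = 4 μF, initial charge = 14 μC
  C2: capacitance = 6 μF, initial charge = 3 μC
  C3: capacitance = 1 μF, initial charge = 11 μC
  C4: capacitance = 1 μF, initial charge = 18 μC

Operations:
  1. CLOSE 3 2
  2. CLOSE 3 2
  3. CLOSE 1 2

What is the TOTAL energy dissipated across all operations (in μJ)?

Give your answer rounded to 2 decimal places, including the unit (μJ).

Initial: C1(4μF, Q=14μC, V=3.50V), C2(6μF, Q=3μC, V=0.50V), C3(1μF, Q=11μC, V=11.00V), C4(1μF, Q=18μC, V=18.00V)
Op 1: CLOSE 3-2: Q_total=14.00, C_total=7.00, V=2.00; Q3=2.00, Q2=12.00; dissipated=47.250
Op 2: CLOSE 3-2: Q_total=14.00, C_total=7.00, V=2.00; Q3=2.00, Q2=12.00; dissipated=0.000
Op 3: CLOSE 1-2: Q_total=26.00, C_total=10.00, V=2.60; Q1=10.40, Q2=15.60; dissipated=2.700
Total dissipated: 49.950 μJ

Answer: 49.95 μJ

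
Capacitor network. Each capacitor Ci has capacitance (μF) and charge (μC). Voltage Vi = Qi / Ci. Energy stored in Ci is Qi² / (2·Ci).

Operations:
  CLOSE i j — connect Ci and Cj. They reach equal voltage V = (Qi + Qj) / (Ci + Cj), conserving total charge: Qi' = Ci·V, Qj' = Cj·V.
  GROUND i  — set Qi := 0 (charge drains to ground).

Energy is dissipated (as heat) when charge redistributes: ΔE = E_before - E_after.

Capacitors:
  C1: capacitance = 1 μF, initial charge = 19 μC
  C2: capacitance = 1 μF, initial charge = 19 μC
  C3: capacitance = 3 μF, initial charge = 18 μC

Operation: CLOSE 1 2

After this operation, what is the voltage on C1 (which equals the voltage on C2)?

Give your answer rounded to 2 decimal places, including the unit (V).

Initial: C1(1μF, Q=19μC, V=19.00V), C2(1μF, Q=19μC, V=19.00V), C3(3μF, Q=18μC, V=6.00V)
Op 1: CLOSE 1-2: Q_total=38.00, C_total=2.00, V=19.00; Q1=19.00, Q2=19.00; dissipated=0.000

Answer: 19.00 V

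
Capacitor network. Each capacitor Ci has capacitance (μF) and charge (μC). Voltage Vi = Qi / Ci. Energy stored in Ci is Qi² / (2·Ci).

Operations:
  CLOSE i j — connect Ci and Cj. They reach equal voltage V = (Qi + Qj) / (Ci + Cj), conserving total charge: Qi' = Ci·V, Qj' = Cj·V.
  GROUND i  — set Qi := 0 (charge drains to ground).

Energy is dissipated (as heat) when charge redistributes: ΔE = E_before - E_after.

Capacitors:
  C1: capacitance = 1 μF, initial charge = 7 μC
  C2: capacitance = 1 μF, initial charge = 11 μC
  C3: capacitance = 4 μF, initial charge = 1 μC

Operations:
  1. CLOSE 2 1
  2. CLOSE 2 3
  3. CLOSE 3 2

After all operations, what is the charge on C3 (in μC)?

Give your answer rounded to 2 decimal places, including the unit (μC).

Answer: 8.00 μC

Derivation:
Initial: C1(1μF, Q=7μC, V=7.00V), C2(1μF, Q=11μC, V=11.00V), C3(4μF, Q=1μC, V=0.25V)
Op 1: CLOSE 2-1: Q_total=18.00, C_total=2.00, V=9.00; Q2=9.00, Q1=9.00; dissipated=4.000
Op 2: CLOSE 2-3: Q_total=10.00, C_total=5.00, V=2.00; Q2=2.00, Q3=8.00; dissipated=30.625
Op 3: CLOSE 3-2: Q_total=10.00, C_total=5.00, V=2.00; Q3=8.00, Q2=2.00; dissipated=0.000
Final charges: Q1=9.00, Q2=2.00, Q3=8.00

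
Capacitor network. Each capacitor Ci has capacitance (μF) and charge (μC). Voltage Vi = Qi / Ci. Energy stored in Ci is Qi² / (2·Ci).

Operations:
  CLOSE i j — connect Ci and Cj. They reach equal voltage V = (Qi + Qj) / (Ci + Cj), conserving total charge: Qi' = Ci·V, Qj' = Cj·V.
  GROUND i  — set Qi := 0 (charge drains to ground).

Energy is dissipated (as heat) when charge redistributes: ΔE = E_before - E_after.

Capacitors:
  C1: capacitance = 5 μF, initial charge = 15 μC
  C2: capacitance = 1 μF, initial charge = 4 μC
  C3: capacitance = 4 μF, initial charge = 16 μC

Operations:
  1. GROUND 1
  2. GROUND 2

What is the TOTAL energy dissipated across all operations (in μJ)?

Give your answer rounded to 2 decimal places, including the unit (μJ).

Initial: C1(5μF, Q=15μC, V=3.00V), C2(1μF, Q=4μC, V=4.00V), C3(4μF, Q=16μC, V=4.00V)
Op 1: GROUND 1: Q1=0; energy lost=22.500
Op 2: GROUND 2: Q2=0; energy lost=8.000
Total dissipated: 30.500 μJ

Answer: 30.50 μJ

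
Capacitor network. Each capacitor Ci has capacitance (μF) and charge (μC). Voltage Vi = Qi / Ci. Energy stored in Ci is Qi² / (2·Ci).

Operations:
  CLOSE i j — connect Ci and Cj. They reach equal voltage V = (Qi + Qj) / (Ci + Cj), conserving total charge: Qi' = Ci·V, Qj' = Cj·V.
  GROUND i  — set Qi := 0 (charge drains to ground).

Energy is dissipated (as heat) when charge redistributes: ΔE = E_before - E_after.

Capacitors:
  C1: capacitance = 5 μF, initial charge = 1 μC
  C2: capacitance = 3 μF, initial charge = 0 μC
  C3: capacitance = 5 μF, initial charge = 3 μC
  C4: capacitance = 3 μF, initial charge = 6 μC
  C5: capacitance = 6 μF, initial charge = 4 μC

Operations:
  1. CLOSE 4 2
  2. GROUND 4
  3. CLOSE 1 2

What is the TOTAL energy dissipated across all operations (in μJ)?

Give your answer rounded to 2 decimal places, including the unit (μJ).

Answer: 5.10 μJ

Derivation:
Initial: C1(5μF, Q=1μC, V=0.20V), C2(3μF, Q=0μC, V=0.00V), C3(5μF, Q=3μC, V=0.60V), C4(3μF, Q=6μC, V=2.00V), C5(6μF, Q=4μC, V=0.67V)
Op 1: CLOSE 4-2: Q_total=6.00, C_total=6.00, V=1.00; Q4=3.00, Q2=3.00; dissipated=3.000
Op 2: GROUND 4: Q4=0; energy lost=1.500
Op 3: CLOSE 1-2: Q_total=4.00, C_total=8.00, V=0.50; Q1=2.50, Q2=1.50; dissipated=0.600
Total dissipated: 5.100 μJ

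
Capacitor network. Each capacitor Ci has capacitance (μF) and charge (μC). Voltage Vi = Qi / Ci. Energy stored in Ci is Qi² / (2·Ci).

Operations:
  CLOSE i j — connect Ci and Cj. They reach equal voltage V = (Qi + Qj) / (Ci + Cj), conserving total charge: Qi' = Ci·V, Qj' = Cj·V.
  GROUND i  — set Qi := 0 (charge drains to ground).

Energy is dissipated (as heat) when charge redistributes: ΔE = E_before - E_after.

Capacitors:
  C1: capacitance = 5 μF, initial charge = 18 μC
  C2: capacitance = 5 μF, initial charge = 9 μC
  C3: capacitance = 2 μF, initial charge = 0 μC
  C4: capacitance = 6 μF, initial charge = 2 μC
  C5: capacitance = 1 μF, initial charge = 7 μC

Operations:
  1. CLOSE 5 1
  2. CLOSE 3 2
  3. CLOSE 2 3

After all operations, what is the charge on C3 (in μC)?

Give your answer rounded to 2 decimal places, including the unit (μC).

Answer: 2.57 μC

Derivation:
Initial: C1(5μF, Q=18μC, V=3.60V), C2(5μF, Q=9μC, V=1.80V), C3(2μF, Q=0μC, V=0.00V), C4(6μF, Q=2μC, V=0.33V), C5(1μF, Q=7μC, V=7.00V)
Op 1: CLOSE 5-1: Q_total=25.00, C_total=6.00, V=4.17; Q5=4.17, Q1=20.83; dissipated=4.817
Op 2: CLOSE 3-2: Q_total=9.00, C_total=7.00, V=1.29; Q3=2.57, Q2=6.43; dissipated=2.314
Op 3: CLOSE 2-3: Q_total=9.00, C_total=7.00, V=1.29; Q2=6.43, Q3=2.57; dissipated=0.000
Final charges: Q1=20.83, Q2=6.43, Q3=2.57, Q4=2.00, Q5=4.17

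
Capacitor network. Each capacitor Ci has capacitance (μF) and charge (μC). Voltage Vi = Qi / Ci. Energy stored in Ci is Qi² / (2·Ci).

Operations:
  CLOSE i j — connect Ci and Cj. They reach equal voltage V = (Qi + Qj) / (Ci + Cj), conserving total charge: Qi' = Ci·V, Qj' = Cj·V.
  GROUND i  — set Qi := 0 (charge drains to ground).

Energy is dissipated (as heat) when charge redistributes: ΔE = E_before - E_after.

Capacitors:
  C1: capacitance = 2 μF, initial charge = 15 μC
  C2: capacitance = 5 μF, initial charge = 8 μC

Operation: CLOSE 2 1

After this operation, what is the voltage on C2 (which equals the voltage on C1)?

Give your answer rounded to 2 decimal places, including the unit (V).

Initial: C1(2μF, Q=15μC, V=7.50V), C2(5μF, Q=8μC, V=1.60V)
Op 1: CLOSE 2-1: Q_total=23.00, C_total=7.00, V=3.29; Q2=16.43, Q1=6.57; dissipated=24.864

Answer: 3.29 V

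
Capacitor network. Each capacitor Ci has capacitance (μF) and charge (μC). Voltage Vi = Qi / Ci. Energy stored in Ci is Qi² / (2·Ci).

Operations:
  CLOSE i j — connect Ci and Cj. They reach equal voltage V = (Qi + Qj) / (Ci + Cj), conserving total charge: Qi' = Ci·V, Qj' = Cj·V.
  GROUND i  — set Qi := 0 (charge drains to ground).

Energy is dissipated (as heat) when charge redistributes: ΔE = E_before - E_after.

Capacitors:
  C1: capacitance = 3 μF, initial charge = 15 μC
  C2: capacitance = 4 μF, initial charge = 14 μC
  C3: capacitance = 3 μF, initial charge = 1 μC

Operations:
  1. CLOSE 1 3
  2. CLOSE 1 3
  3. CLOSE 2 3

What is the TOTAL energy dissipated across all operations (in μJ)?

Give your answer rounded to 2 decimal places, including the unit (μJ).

Initial: C1(3μF, Q=15μC, V=5.00V), C2(4μF, Q=14μC, V=3.50V), C3(3μF, Q=1μC, V=0.33V)
Op 1: CLOSE 1-3: Q_total=16.00, C_total=6.00, V=2.67; Q1=8.00, Q3=8.00; dissipated=16.333
Op 2: CLOSE 1-3: Q_total=16.00, C_total=6.00, V=2.67; Q1=8.00, Q3=8.00; dissipated=0.000
Op 3: CLOSE 2-3: Q_total=22.00, C_total=7.00, V=3.14; Q2=12.57, Q3=9.43; dissipated=0.595
Total dissipated: 16.929 μJ

Answer: 16.93 μJ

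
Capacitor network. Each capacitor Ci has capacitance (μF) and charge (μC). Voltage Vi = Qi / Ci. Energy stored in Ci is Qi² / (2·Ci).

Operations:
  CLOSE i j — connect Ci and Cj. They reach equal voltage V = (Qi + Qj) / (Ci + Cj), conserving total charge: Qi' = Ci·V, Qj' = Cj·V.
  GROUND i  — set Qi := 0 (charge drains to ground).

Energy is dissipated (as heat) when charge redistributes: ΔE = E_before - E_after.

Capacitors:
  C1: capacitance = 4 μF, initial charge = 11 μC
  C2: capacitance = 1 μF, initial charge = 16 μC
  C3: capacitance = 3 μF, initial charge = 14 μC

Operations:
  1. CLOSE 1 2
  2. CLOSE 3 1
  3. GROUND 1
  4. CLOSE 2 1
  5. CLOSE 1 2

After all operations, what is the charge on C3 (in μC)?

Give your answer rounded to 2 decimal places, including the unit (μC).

Initial: C1(4μF, Q=11μC, V=2.75V), C2(1μF, Q=16μC, V=16.00V), C3(3μF, Q=14μC, V=4.67V)
Op 1: CLOSE 1-2: Q_total=27.00, C_total=5.00, V=5.40; Q1=21.60, Q2=5.40; dissipated=70.225
Op 2: CLOSE 3-1: Q_total=35.60, C_total=7.00, V=5.09; Q3=15.26, Q1=20.34; dissipated=0.461
Op 3: GROUND 1: Q1=0; energy lost=51.729
Op 4: CLOSE 2-1: Q_total=5.40, C_total=5.00, V=1.08; Q2=1.08, Q1=4.32; dissipated=11.664
Op 5: CLOSE 1-2: Q_total=5.40, C_total=5.00, V=1.08; Q1=4.32, Q2=1.08; dissipated=0.000
Final charges: Q1=4.32, Q2=1.08, Q3=15.26

Answer: 15.26 μC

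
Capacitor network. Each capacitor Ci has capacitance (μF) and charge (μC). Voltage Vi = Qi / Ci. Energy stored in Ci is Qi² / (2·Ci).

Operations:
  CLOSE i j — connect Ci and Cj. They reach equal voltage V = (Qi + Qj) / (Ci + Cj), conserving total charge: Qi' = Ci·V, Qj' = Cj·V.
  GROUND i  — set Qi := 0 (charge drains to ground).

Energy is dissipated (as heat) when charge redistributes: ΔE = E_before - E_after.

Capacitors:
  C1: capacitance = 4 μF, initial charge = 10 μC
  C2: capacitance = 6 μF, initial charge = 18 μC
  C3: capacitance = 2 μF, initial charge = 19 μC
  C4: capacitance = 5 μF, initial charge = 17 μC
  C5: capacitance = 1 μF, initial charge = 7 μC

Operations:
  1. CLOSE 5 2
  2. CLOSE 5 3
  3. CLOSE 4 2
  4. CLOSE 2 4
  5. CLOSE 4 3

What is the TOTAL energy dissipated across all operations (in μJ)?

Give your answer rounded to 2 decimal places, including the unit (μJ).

Answer: 30.22 μJ

Derivation:
Initial: C1(4μF, Q=10μC, V=2.50V), C2(6μF, Q=18μC, V=3.00V), C3(2μF, Q=19μC, V=9.50V), C4(5μF, Q=17μC, V=3.40V), C5(1μF, Q=7μC, V=7.00V)
Op 1: CLOSE 5-2: Q_total=25.00, C_total=7.00, V=3.57; Q5=3.57, Q2=21.43; dissipated=6.857
Op 2: CLOSE 5-3: Q_total=22.57, C_total=3.00, V=7.52; Q5=7.52, Q3=15.05; dissipated=11.716
Op 3: CLOSE 4-2: Q_total=38.43, C_total=11.00, V=3.49; Q4=17.47, Q2=20.96; dissipated=0.040
Op 4: CLOSE 2-4: Q_total=38.43, C_total=11.00, V=3.49; Q2=20.96, Q4=17.47; dissipated=0.000
Op 5: CLOSE 4-3: Q_total=32.52, C_total=7.00, V=4.65; Q4=23.23, Q3=9.29; dissipated=11.602
Total dissipated: 30.216 μJ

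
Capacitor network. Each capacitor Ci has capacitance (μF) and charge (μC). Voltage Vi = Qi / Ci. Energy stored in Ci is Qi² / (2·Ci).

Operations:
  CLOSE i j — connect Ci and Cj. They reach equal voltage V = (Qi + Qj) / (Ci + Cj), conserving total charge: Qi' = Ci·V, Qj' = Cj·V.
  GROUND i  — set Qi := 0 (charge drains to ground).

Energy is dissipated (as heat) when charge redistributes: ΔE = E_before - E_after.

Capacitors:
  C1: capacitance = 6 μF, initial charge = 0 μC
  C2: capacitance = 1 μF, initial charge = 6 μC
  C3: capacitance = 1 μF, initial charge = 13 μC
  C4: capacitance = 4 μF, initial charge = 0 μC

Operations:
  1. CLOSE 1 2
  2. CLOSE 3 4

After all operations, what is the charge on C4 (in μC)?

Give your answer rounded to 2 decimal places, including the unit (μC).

Initial: C1(6μF, Q=0μC, V=0.00V), C2(1μF, Q=6μC, V=6.00V), C3(1μF, Q=13μC, V=13.00V), C4(4μF, Q=0μC, V=0.00V)
Op 1: CLOSE 1-2: Q_total=6.00, C_total=7.00, V=0.86; Q1=5.14, Q2=0.86; dissipated=15.429
Op 2: CLOSE 3-4: Q_total=13.00, C_total=5.00, V=2.60; Q3=2.60, Q4=10.40; dissipated=67.600
Final charges: Q1=5.14, Q2=0.86, Q3=2.60, Q4=10.40

Answer: 10.40 μC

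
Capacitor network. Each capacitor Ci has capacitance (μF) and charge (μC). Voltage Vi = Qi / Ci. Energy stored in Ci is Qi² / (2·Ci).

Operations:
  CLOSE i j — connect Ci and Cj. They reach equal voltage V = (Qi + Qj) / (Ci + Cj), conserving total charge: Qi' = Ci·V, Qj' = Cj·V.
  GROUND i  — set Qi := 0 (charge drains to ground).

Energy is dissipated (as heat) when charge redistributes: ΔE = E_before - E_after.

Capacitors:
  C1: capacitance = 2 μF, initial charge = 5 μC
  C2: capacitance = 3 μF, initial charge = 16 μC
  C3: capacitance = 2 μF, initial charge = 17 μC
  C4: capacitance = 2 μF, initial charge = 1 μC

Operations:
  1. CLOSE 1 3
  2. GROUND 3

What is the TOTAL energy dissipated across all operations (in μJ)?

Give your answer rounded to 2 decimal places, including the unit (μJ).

Answer: 48.25 μJ

Derivation:
Initial: C1(2μF, Q=5μC, V=2.50V), C2(3μF, Q=16μC, V=5.33V), C3(2μF, Q=17μC, V=8.50V), C4(2μF, Q=1μC, V=0.50V)
Op 1: CLOSE 1-3: Q_total=22.00, C_total=4.00, V=5.50; Q1=11.00, Q3=11.00; dissipated=18.000
Op 2: GROUND 3: Q3=0; energy lost=30.250
Total dissipated: 48.250 μJ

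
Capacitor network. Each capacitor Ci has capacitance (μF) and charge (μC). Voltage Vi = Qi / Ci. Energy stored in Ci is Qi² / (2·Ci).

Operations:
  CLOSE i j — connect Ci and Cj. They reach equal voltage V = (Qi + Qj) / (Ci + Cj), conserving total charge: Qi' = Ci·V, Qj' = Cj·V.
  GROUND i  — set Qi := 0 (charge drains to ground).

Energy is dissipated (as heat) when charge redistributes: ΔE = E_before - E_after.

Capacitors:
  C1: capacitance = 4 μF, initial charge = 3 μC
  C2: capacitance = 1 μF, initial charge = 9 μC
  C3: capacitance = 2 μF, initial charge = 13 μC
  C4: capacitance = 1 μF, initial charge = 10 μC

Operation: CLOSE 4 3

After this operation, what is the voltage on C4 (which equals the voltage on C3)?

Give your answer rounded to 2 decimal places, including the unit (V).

Answer: 7.67 V

Derivation:
Initial: C1(4μF, Q=3μC, V=0.75V), C2(1μF, Q=9μC, V=9.00V), C3(2μF, Q=13μC, V=6.50V), C4(1μF, Q=10μC, V=10.00V)
Op 1: CLOSE 4-3: Q_total=23.00, C_total=3.00, V=7.67; Q4=7.67, Q3=15.33; dissipated=4.083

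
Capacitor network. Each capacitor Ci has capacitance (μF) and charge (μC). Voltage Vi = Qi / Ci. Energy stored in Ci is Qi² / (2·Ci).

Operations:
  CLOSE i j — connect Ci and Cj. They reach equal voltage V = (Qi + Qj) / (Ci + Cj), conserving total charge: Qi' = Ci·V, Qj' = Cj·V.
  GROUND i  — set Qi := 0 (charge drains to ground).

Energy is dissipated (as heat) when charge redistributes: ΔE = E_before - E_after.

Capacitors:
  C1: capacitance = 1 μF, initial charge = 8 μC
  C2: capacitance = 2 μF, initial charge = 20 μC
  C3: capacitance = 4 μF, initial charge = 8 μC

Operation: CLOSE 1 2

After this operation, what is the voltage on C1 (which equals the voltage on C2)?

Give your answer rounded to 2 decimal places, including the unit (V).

Initial: C1(1μF, Q=8μC, V=8.00V), C2(2μF, Q=20μC, V=10.00V), C3(4μF, Q=8μC, V=2.00V)
Op 1: CLOSE 1-2: Q_total=28.00, C_total=3.00, V=9.33; Q1=9.33, Q2=18.67; dissipated=1.333

Answer: 9.33 V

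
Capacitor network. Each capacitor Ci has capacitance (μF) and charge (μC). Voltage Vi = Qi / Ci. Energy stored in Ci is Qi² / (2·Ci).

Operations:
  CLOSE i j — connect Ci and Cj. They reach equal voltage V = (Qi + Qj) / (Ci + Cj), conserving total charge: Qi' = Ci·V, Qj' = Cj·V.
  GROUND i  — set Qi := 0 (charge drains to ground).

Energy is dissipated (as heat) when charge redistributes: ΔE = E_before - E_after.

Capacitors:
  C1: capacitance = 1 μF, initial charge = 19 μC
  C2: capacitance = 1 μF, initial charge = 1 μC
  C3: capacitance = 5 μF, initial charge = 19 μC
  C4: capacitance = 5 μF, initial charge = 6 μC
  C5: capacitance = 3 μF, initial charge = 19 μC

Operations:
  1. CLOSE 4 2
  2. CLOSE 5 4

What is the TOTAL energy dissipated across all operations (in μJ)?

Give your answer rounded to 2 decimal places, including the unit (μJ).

Initial: C1(1μF, Q=19μC, V=19.00V), C2(1μF, Q=1μC, V=1.00V), C3(5μF, Q=19μC, V=3.80V), C4(5μF, Q=6μC, V=1.20V), C5(3μF, Q=19μC, V=6.33V)
Op 1: CLOSE 4-2: Q_total=7.00, C_total=6.00, V=1.17; Q4=5.83, Q2=1.17; dissipated=0.017
Op 2: CLOSE 5-4: Q_total=24.83, C_total=8.00, V=3.10; Q5=9.31, Q4=15.52; dissipated=25.026
Total dissipated: 25.043 μJ

Answer: 25.04 μJ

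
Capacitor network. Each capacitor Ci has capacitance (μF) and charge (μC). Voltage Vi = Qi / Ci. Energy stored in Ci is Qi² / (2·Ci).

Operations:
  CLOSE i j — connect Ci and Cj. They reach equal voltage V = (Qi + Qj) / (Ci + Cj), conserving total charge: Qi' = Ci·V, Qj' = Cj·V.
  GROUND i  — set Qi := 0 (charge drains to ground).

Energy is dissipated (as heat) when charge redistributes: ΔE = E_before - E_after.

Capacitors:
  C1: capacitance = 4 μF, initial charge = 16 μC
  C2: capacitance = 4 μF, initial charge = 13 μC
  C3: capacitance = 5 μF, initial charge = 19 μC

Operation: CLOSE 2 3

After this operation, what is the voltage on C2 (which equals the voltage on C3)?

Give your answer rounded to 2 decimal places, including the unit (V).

Initial: C1(4μF, Q=16μC, V=4.00V), C2(4μF, Q=13μC, V=3.25V), C3(5μF, Q=19μC, V=3.80V)
Op 1: CLOSE 2-3: Q_total=32.00, C_total=9.00, V=3.56; Q2=14.22, Q3=17.78; dissipated=0.336

Answer: 3.56 V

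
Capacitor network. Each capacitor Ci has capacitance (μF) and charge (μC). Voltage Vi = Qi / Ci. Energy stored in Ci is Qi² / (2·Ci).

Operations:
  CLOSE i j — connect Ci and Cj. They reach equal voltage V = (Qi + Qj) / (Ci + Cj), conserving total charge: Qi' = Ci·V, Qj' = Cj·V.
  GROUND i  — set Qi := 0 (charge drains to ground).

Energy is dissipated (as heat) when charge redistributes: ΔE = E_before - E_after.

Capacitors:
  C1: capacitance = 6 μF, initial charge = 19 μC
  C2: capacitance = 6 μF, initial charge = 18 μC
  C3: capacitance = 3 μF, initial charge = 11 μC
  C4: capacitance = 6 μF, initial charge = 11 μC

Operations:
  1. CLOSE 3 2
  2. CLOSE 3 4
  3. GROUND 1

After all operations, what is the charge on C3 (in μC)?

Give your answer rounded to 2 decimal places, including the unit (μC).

Initial: C1(6μF, Q=19μC, V=3.17V), C2(6μF, Q=18μC, V=3.00V), C3(3μF, Q=11μC, V=3.67V), C4(6μF, Q=11μC, V=1.83V)
Op 1: CLOSE 3-2: Q_total=29.00, C_total=9.00, V=3.22; Q3=9.67, Q2=19.33; dissipated=0.444
Op 2: CLOSE 3-4: Q_total=20.67, C_total=9.00, V=2.30; Q3=6.89, Q4=13.78; dissipated=1.929
Op 3: GROUND 1: Q1=0; energy lost=30.083
Final charges: Q1=0.00, Q2=19.33, Q3=6.89, Q4=13.78

Answer: 6.89 μC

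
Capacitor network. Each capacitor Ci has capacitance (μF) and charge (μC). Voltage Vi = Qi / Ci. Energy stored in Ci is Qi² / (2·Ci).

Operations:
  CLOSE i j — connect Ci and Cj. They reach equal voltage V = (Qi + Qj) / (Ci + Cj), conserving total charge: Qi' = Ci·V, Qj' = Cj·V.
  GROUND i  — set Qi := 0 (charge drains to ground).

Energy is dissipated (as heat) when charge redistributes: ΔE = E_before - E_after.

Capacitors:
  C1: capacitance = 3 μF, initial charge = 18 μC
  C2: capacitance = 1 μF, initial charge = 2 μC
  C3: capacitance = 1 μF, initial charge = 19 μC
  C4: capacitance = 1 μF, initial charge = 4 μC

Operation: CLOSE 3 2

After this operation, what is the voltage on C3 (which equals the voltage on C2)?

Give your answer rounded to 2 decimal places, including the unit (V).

Initial: C1(3μF, Q=18μC, V=6.00V), C2(1μF, Q=2μC, V=2.00V), C3(1μF, Q=19μC, V=19.00V), C4(1μF, Q=4μC, V=4.00V)
Op 1: CLOSE 3-2: Q_total=21.00, C_total=2.00, V=10.50; Q3=10.50, Q2=10.50; dissipated=72.250

Answer: 10.50 V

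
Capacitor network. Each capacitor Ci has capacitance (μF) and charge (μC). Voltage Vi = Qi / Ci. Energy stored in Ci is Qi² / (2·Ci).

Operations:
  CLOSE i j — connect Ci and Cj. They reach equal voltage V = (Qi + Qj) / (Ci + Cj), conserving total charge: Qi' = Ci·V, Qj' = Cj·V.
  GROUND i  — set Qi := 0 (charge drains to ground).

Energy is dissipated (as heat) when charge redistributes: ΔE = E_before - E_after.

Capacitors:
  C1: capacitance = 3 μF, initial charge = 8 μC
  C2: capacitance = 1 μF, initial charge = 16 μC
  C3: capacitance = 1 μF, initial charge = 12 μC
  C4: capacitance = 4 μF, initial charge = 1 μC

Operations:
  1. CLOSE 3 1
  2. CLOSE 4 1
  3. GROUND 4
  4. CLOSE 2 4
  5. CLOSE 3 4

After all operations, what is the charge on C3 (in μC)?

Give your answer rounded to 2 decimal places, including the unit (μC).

Answer: 3.56 μC

Derivation:
Initial: C1(3μF, Q=8μC, V=2.67V), C2(1μF, Q=16μC, V=16.00V), C3(1μF, Q=12μC, V=12.00V), C4(4μF, Q=1μC, V=0.25V)
Op 1: CLOSE 3-1: Q_total=20.00, C_total=4.00, V=5.00; Q3=5.00, Q1=15.00; dissipated=32.667
Op 2: CLOSE 4-1: Q_total=16.00, C_total=7.00, V=2.29; Q4=9.14, Q1=6.86; dissipated=19.339
Op 3: GROUND 4: Q4=0; energy lost=10.449
Op 4: CLOSE 2-4: Q_total=16.00, C_total=5.00, V=3.20; Q2=3.20, Q4=12.80; dissipated=102.400
Op 5: CLOSE 3-4: Q_total=17.80, C_total=5.00, V=3.56; Q3=3.56, Q4=14.24; dissipated=1.296
Final charges: Q1=6.86, Q2=3.20, Q3=3.56, Q4=14.24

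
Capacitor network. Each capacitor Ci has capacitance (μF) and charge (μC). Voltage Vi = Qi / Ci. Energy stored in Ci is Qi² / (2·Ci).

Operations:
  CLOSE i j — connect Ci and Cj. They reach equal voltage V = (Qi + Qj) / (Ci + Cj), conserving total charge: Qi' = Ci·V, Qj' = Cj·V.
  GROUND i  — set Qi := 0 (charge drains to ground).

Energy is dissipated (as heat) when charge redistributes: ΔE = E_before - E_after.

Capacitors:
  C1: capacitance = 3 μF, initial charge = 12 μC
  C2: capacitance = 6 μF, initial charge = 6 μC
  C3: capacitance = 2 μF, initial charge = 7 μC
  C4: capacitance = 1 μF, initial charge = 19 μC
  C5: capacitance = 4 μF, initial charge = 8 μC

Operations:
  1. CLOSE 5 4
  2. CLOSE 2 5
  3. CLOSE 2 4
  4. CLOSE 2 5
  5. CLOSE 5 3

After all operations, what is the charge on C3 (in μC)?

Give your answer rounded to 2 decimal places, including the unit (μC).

Initial: C1(3μF, Q=12μC, V=4.00V), C2(6μF, Q=6μC, V=1.00V), C3(2μF, Q=7μC, V=3.50V), C4(1μF, Q=19μC, V=19.00V), C5(4μF, Q=8μC, V=2.00V)
Op 1: CLOSE 5-4: Q_total=27.00, C_total=5.00, V=5.40; Q5=21.60, Q4=5.40; dissipated=115.600
Op 2: CLOSE 2-5: Q_total=27.60, C_total=10.00, V=2.76; Q2=16.56, Q5=11.04; dissipated=23.232
Op 3: CLOSE 2-4: Q_total=21.96, C_total=7.00, V=3.14; Q2=18.82, Q4=3.14; dissipated=2.987
Op 4: CLOSE 2-5: Q_total=29.86, C_total=10.00, V=2.99; Q2=17.92, Q5=11.95; dissipated=0.171
Op 5: CLOSE 5-3: Q_total=18.95, C_total=6.00, V=3.16; Q5=12.63, Q3=6.32; dissipated=0.176
Final charges: Q1=12.00, Q2=17.92, Q3=6.32, Q4=3.14, Q5=12.63

Answer: 6.32 μC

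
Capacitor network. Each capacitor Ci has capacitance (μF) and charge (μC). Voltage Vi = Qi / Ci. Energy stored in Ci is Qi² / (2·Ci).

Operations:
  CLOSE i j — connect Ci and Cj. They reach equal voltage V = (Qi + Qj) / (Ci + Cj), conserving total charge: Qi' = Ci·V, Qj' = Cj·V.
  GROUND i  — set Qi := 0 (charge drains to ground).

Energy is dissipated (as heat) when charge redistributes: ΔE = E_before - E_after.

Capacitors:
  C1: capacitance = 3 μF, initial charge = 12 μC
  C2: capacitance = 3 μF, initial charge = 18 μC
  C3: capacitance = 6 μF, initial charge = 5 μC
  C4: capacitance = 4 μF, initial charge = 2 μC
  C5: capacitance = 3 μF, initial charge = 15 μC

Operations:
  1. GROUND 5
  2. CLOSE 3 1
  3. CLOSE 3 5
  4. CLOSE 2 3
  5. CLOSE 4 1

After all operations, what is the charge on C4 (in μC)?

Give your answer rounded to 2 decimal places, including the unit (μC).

Initial: C1(3μF, Q=12μC, V=4.00V), C2(3μF, Q=18μC, V=6.00V), C3(6μF, Q=5μC, V=0.83V), C4(4μF, Q=2μC, V=0.50V), C5(3μF, Q=15μC, V=5.00V)
Op 1: GROUND 5: Q5=0; energy lost=37.500
Op 2: CLOSE 3-1: Q_total=17.00, C_total=9.00, V=1.89; Q3=11.33, Q1=5.67; dissipated=10.028
Op 3: CLOSE 3-5: Q_total=11.33, C_total=9.00, V=1.26; Q3=7.56, Q5=3.78; dissipated=3.568
Op 4: CLOSE 2-3: Q_total=25.56, C_total=9.00, V=2.84; Q2=8.52, Q3=17.04; dissipated=22.475
Op 5: CLOSE 4-1: Q_total=7.67, C_total=7.00, V=1.10; Q4=4.38, Q1=3.29; dissipated=1.653
Final charges: Q1=3.29, Q2=8.52, Q3=17.04, Q4=4.38, Q5=3.78

Answer: 4.38 μC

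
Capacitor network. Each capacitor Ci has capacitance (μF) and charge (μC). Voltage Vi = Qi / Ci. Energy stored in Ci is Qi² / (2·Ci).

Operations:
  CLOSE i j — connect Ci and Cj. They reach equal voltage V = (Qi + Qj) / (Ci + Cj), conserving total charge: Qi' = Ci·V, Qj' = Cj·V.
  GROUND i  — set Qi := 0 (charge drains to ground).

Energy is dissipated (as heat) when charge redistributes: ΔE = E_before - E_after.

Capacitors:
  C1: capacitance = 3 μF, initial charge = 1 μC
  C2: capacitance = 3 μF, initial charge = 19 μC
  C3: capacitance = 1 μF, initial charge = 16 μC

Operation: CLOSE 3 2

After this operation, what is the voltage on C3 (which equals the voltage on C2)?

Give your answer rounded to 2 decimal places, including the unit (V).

Initial: C1(3μF, Q=1μC, V=0.33V), C2(3μF, Q=19μC, V=6.33V), C3(1μF, Q=16μC, V=16.00V)
Op 1: CLOSE 3-2: Q_total=35.00, C_total=4.00, V=8.75; Q3=8.75, Q2=26.25; dissipated=35.042

Answer: 8.75 V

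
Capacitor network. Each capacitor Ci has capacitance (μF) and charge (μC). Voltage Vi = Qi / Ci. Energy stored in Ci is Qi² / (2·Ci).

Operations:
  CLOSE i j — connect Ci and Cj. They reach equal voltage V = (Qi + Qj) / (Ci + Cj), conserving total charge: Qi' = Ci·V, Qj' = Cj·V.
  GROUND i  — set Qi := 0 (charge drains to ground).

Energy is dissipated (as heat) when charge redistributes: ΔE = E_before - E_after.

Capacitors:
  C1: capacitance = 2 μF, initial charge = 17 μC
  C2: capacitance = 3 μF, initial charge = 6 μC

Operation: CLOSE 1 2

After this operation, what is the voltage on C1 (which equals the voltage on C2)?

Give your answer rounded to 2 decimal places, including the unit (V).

Initial: C1(2μF, Q=17μC, V=8.50V), C2(3μF, Q=6μC, V=2.00V)
Op 1: CLOSE 1-2: Q_total=23.00, C_total=5.00, V=4.60; Q1=9.20, Q2=13.80; dissipated=25.350

Answer: 4.60 V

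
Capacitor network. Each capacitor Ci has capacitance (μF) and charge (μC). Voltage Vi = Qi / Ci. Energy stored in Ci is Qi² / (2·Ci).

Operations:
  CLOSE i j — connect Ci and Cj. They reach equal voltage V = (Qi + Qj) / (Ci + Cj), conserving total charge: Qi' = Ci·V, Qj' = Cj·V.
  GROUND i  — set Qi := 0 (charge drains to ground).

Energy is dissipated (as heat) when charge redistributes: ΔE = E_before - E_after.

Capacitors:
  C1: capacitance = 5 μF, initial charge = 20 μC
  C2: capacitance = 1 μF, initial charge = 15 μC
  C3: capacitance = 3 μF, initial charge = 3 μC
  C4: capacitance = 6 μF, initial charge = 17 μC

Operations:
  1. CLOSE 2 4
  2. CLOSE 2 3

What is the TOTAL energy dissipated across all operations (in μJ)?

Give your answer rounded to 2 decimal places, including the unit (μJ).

Initial: C1(5μF, Q=20μC, V=4.00V), C2(1μF, Q=15μC, V=15.00V), C3(3μF, Q=3μC, V=1.00V), C4(6μF, Q=17μC, V=2.83V)
Op 1: CLOSE 2-4: Q_total=32.00, C_total=7.00, V=4.57; Q2=4.57, Q4=27.43; dissipated=63.440
Op 2: CLOSE 2-3: Q_total=7.57, C_total=4.00, V=1.89; Q2=1.89, Q3=5.68; dissipated=4.783
Total dissipated: 68.224 μJ

Answer: 68.22 μJ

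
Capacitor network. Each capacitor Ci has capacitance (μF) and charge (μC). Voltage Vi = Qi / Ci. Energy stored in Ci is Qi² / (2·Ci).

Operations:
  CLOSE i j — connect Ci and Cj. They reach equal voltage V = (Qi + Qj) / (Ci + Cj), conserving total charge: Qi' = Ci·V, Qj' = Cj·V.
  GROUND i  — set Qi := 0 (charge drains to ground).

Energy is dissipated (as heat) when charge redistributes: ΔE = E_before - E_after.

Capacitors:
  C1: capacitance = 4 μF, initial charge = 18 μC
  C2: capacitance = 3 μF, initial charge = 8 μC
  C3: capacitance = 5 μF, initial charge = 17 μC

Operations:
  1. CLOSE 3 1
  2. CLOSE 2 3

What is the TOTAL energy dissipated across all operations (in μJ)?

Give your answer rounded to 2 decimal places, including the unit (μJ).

Answer: 2.74 μJ

Derivation:
Initial: C1(4μF, Q=18μC, V=4.50V), C2(3μF, Q=8μC, V=2.67V), C3(5μF, Q=17μC, V=3.40V)
Op 1: CLOSE 3-1: Q_total=35.00, C_total=9.00, V=3.89; Q3=19.44, Q1=15.56; dissipated=1.344
Op 2: CLOSE 2-3: Q_total=27.44, C_total=8.00, V=3.43; Q2=10.29, Q3=17.15; dissipated=1.400
Total dissipated: 2.745 μJ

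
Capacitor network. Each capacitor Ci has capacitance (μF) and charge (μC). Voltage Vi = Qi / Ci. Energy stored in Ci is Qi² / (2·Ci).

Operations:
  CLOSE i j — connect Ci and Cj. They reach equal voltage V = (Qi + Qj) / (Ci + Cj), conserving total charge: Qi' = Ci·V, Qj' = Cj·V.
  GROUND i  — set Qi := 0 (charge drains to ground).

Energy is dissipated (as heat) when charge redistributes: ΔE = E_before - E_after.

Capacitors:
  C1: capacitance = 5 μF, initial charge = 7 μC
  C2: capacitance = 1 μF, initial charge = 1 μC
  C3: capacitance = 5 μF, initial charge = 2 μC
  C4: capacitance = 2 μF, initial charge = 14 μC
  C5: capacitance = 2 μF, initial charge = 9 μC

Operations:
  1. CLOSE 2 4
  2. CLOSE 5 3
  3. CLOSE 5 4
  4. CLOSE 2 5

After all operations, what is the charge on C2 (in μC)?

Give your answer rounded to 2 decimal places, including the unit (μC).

Initial: C1(5μF, Q=7μC, V=1.40V), C2(1μF, Q=1μC, V=1.00V), C3(5μF, Q=2μC, V=0.40V), C4(2μF, Q=14μC, V=7.00V), C5(2μF, Q=9μC, V=4.50V)
Op 1: CLOSE 2-4: Q_total=15.00, C_total=3.00, V=5.00; Q2=5.00, Q4=10.00; dissipated=12.000
Op 2: CLOSE 5-3: Q_total=11.00, C_total=7.00, V=1.57; Q5=3.14, Q3=7.86; dissipated=12.007
Op 3: CLOSE 5-4: Q_total=13.14, C_total=4.00, V=3.29; Q5=6.57, Q4=6.57; dissipated=5.878
Op 4: CLOSE 2-5: Q_total=11.57, C_total=3.00, V=3.86; Q2=3.86, Q5=7.71; dissipated=0.980
Final charges: Q1=7.00, Q2=3.86, Q3=7.86, Q4=6.57, Q5=7.71

Answer: 3.86 μC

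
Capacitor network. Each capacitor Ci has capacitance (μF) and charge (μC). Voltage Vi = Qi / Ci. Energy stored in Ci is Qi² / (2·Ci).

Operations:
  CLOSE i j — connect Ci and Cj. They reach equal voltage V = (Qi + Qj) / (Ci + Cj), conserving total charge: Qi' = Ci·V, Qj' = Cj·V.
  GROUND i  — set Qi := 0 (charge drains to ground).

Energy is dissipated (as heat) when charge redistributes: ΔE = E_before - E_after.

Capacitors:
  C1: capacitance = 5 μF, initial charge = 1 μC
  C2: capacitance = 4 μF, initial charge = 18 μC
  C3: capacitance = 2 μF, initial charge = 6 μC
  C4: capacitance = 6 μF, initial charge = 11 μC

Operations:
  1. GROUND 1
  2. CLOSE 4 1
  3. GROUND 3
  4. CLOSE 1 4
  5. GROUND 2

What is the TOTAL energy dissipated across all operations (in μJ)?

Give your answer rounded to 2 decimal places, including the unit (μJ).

Answer: 54.18 μJ

Derivation:
Initial: C1(5μF, Q=1μC, V=0.20V), C2(4μF, Q=18μC, V=4.50V), C3(2μF, Q=6μC, V=3.00V), C4(6μF, Q=11μC, V=1.83V)
Op 1: GROUND 1: Q1=0; energy lost=0.100
Op 2: CLOSE 4-1: Q_total=11.00, C_total=11.00, V=1.00; Q4=6.00, Q1=5.00; dissipated=4.583
Op 3: GROUND 3: Q3=0; energy lost=9.000
Op 4: CLOSE 1-4: Q_total=11.00, C_total=11.00, V=1.00; Q1=5.00, Q4=6.00; dissipated=0.000
Op 5: GROUND 2: Q2=0; energy lost=40.500
Total dissipated: 54.183 μJ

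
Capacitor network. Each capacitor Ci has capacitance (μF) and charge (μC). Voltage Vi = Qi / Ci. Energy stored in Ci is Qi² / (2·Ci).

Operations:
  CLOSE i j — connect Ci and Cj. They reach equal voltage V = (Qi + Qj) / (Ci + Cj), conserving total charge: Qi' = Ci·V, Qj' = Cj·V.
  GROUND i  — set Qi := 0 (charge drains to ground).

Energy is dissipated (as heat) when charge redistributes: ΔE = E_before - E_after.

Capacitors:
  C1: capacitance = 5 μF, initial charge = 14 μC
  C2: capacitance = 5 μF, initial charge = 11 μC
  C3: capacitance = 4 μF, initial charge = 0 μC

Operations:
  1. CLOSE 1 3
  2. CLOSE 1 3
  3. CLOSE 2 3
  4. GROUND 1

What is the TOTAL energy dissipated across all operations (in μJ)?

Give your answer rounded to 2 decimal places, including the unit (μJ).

Initial: C1(5μF, Q=14μC, V=2.80V), C2(5μF, Q=11μC, V=2.20V), C3(4μF, Q=0μC, V=0.00V)
Op 1: CLOSE 1-3: Q_total=14.00, C_total=9.00, V=1.56; Q1=7.78, Q3=6.22; dissipated=8.711
Op 2: CLOSE 1-3: Q_total=14.00, C_total=9.00, V=1.56; Q1=7.78, Q3=6.22; dissipated=0.000
Op 3: CLOSE 2-3: Q_total=17.22, C_total=9.00, V=1.91; Q2=9.57, Q3=7.65; dissipated=0.461
Op 4: GROUND 1: Q1=0; energy lost=6.049
Total dissipated: 15.222 μJ

Answer: 15.22 μJ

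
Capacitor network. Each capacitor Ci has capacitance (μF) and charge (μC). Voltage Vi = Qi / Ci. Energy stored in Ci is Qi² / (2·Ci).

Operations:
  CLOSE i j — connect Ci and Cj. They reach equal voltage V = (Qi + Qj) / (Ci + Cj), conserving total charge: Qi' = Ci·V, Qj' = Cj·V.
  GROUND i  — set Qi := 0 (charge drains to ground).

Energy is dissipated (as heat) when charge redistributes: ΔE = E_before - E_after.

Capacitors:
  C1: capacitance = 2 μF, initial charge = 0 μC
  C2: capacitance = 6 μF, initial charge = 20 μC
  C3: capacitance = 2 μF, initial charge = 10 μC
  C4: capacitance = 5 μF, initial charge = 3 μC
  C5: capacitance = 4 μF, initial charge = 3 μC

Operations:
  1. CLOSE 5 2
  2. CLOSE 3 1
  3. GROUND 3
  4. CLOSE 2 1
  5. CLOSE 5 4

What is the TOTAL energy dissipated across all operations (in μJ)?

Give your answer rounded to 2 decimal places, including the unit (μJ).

Initial: C1(2μF, Q=0μC, V=0.00V), C2(6μF, Q=20μC, V=3.33V), C3(2μF, Q=10μC, V=5.00V), C4(5μF, Q=3μC, V=0.60V), C5(4μF, Q=3μC, V=0.75V)
Op 1: CLOSE 5-2: Q_total=23.00, C_total=10.00, V=2.30; Q5=9.20, Q2=13.80; dissipated=8.008
Op 2: CLOSE 3-1: Q_total=10.00, C_total=4.00, V=2.50; Q3=5.00, Q1=5.00; dissipated=12.500
Op 3: GROUND 3: Q3=0; energy lost=6.250
Op 4: CLOSE 2-1: Q_total=18.80, C_total=8.00, V=2.35; Q2=14.10, Q1=4.70; dissipated=0.030
Op 5: CLOSE 5-4: Q_total=12.20, C_total=9.00, V=1.36; Q5=5.42, Q4=6.78; dissipated=3.211
Total dissipated: 29.999 μJ

Answer: 30.00 μJ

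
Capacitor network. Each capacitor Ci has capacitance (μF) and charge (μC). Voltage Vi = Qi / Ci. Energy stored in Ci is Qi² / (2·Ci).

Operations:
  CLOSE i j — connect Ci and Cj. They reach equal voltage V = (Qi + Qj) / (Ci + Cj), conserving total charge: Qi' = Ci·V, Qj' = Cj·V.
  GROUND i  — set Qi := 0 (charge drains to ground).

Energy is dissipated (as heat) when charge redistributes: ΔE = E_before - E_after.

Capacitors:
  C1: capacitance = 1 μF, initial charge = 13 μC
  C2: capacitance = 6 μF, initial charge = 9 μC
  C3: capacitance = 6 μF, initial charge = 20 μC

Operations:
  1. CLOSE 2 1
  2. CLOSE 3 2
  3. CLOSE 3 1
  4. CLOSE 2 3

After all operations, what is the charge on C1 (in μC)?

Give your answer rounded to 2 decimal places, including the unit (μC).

Initial: C1(1μF, Q=13μC, V=13.00V), C2(6μF, Q=9μC, V=1.50V), C3(6μF, Q=20μC, V=3.33V)
Op 1: CLOSE 2-1: Q_total=22.00, C_total=7.00, V=3.14; Q2=18.86, Q1=3.14; dissipated=56.679
Op 2: CLOSE 3-2: Q_total=38.86, C_total=12.00, V=3.24; Q3=19.43, Q2=19.43; dissipated=0.054
Op 3: CLOSE 3-1: Q_total=22.57, C_total=7.00, V=3.22; Q3=19.35, Q1=3.22; dissipated=0.004
Op 4: CLOSE 2-3: Q_total=38.78, C_total=12.00, V=3.23; Q2=19.39, Q3=19.39; dissipated=0.000
Final charges: Q1=3.22, Q2=19.39, Q3=19.39

Answer: 3.22 μC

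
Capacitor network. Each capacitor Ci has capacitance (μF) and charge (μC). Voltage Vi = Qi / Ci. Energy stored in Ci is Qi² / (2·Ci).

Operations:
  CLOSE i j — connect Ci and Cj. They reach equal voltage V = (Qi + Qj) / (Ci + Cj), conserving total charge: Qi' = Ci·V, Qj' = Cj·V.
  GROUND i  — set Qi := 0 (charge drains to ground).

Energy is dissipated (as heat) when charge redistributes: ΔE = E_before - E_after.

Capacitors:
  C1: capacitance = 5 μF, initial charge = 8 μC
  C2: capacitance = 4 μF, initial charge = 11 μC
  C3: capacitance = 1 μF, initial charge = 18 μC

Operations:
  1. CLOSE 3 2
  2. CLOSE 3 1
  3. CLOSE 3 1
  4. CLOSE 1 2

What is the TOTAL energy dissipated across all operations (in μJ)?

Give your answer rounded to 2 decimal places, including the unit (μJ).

Initial: C1(5μF, Q=8μC, V=1.60V), C2(4μF, Q=11μC, V=2.75V), C3(1μF, Q=18μC, V=18.00V)
Op 1: CLOSE 3-2: Q_total=29.00, C_total=5.00, V=5.80; Q3=5.80, Q2=23.20; dissipated=93.025
Op 2: CLOSE 3-1: Q_total=13.80, C_total=6.00, V=2.30; Q3=2.30, Q1=11.50; dissipated=7.350
Op 3: CLOSE 3-1: Q_total=13.80, C_total=6.00, V=2.30; Q3=2.30, Q1=11.50; dissipated=0.000
Op 4: CLOSE 1-2: Q_total=34.70, C_total=9.00, V=3.86; Q1=19.28, Q2=15.42; dissipated=13.611
Total dissipated: 113.986 μJ

Answer: 113.99 μJ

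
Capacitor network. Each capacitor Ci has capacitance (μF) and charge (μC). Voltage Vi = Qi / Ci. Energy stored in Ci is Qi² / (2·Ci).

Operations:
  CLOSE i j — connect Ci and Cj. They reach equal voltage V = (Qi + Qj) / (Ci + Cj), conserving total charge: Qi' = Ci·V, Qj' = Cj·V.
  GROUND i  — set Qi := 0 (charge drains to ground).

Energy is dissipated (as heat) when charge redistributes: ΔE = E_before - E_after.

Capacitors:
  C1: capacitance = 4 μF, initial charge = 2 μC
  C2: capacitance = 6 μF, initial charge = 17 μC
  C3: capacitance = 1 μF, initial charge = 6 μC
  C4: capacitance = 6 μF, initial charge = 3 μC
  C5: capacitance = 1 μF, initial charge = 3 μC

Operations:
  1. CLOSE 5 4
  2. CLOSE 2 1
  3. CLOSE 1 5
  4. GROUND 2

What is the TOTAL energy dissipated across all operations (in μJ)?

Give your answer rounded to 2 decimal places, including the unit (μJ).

Answer: 20.48 μJ

Derivation:
Initial: C1(4μF, Q=2μC, V=0.50V), C2(6μF, Q=17μC, V=2.83V), C3(1μF, Q=6μC, V=6.00V), C4(6μF, Q=3μC, V=0.50V), C5(1μF, Q=3μC, V=3.00V)
Op 1: CLOSE 5-4: Q_total=6.00, C_total=7.00, V=0.86; Q5=0.86, Q4=5.14; dissipated=2.679
Op 2: CLOSE 2-1: Q_total=19.00, C_total=10.00, V=1.90; Q2=11.40, Q1=7.60; dissipated=6.533
Op 3: CLOSE 1-5: Q_total=8.46, C_total=5.00, V=1.69; Q1=6.77, Q5=1.69; dissipated=0.435
Op 4: GROUND 2: Q2=0; energy lost=10.830
Total dissipated: 20.477 μJ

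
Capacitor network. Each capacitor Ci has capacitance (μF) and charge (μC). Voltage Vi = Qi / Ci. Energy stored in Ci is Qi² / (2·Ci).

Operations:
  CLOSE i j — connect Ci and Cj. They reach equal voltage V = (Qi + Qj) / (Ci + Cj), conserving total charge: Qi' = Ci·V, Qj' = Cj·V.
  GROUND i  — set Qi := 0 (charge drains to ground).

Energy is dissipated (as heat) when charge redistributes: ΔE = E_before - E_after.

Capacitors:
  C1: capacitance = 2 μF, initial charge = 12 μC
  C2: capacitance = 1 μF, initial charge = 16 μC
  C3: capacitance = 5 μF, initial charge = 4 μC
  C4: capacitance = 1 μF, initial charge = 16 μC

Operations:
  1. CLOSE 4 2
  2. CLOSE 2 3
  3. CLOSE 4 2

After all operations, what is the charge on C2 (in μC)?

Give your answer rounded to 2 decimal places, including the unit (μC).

Initial: C1(2μF, Q=12μC, V=6.00V), C2(1μF, Q=16μC, V=16.00V), C3(5μF, Q=4μC, V=0.80V), C4(1μF, Q=16μC, V=16.00V)
Op 1: CLOSE 4-2: Q_total=32.00, C_total=2.00, V=16.00; Q4=16.00, Q2=16.00; dissipated=0.000
Op 2: CLOSE 2-3: Q_total=20.00, C_total=6.00, V=3.33; Q2=3.33, Q3=16.67; dissipated=96.267
Op 3: CLOSE 4-2: Q_total=19.33, C_total=2.00, V=9.67; Q4=9.67, Q2=9.67; dissipated=40.111
Final charges: Q1=12.00, Q2=9.67, Q3=16.67, Q4=9.67

Answer: 9.67 μC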